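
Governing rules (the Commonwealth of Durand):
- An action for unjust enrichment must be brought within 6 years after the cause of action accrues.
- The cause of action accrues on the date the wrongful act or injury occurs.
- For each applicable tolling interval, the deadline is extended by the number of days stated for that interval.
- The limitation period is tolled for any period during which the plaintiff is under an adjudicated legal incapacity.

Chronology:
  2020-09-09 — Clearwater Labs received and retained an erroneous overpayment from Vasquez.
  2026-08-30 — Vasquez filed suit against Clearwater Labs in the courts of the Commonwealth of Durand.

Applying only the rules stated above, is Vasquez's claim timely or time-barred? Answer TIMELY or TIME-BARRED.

The claim accrued on 2020-09-09, when the wrongful act occurred.
The untolled deadline — 6 years after 2020-09-09 — is 2026-09-09.
Filing on 2026-08-30 beat the 2026-09-09 deadline — the action is timely.

TIMELY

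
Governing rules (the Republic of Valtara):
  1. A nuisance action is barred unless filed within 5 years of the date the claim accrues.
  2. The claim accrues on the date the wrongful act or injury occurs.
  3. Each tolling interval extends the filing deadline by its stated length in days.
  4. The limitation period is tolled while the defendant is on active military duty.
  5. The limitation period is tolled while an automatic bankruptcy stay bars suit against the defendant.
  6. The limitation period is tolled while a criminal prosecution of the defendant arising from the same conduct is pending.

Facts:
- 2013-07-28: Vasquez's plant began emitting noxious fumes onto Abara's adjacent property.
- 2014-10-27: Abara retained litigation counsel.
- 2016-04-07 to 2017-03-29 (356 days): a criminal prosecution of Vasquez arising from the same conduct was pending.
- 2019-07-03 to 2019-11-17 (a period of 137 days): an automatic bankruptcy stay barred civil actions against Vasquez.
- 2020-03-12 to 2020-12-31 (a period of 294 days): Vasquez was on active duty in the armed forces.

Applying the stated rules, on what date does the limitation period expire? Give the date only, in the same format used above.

The claim accrued on 2013-07-28, the date of the act.
5 years from 2013-07-28 is 2018-07-28.
The period was tolled for 356 days by the pending criminal prosecution (2016-04-07 to 2017-03-29), pushing the deadline to 2019-07-19.
The period was tolled for 137 days by the automatic bankruptcy stay (2019-07-03 to 2019-11-17), pushing the deadline to 2019-12-03.
The defendant's active military service from 2020-03-12 to 2020-12-31 began after the period had already run on 2019-12-03, so it has no tolling effect.
Nothing else in the chronology tolls or restarts the period.

2019-12-03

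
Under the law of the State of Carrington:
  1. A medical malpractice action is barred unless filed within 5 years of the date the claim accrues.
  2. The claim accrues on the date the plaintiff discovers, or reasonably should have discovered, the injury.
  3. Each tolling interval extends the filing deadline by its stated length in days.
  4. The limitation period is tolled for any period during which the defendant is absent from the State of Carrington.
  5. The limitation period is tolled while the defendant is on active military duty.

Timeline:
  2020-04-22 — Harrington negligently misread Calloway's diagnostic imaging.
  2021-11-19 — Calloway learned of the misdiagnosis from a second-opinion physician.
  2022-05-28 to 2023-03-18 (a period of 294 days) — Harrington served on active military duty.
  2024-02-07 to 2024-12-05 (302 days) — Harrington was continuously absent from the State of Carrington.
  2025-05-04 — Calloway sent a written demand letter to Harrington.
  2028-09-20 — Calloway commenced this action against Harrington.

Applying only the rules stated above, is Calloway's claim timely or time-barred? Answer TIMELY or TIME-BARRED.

TIME-BARRED

Accrual is tied to discovery, so the period began on 2021-11-19 rather than on 2020-04-22 when the act occurred.
5 years from 2021-11-19 is 2026-11-19.
Because the defendant's active military service ran from 2022-05-28 to 2023-03-18, the deadline is extended by 294 days to 2027-09-09.
The period was tolled for 302 days by the defendant's absence from the jurisdiction (2024-02-07 to 2024-12-05), pushing the deadline to 2028-07-07.
None of the other events listed affects the running of the period under the stated rules.
Filing on 2028-09-20 missed the 2028-07-07 deadline — the action is time-barred.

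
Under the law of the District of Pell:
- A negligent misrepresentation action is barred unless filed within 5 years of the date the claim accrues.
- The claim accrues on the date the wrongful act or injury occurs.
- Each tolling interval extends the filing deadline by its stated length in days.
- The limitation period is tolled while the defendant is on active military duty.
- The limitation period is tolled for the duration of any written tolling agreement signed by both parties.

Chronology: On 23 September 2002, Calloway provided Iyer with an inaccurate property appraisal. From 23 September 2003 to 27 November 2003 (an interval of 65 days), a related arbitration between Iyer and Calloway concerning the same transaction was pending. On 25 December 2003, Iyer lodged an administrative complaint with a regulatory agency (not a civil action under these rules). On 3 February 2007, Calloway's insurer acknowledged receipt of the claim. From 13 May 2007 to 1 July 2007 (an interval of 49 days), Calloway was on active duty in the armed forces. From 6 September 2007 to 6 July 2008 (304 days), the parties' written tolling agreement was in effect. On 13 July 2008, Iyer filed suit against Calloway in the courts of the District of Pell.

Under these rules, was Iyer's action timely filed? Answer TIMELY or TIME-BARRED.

The claim accrued on 23 September 2002, when the wrongful act occurred.
5 years from 23 September 2002 is 23 September 2007.
The period was tolled for 49 days by the defendant's active military service (13 May 2007 to 1 July 2007), pushing the deadline to 11 November 2007.
Because the written tolling agreement ran from 6 September 2007 to 6 July 2008, the deadline is extended by 304 days to 10 September 2008.
The pending related arbitration from 23 September 2003 to 27 November 2003 does not toll the period, because no stated rule makes a pending arbitration a tolling event.
Nothing else in the chronology tolls or restarts the period.
Filing on 13 July 2008 beat the 10 September 2008 deadline — the action is timely.

TIMELY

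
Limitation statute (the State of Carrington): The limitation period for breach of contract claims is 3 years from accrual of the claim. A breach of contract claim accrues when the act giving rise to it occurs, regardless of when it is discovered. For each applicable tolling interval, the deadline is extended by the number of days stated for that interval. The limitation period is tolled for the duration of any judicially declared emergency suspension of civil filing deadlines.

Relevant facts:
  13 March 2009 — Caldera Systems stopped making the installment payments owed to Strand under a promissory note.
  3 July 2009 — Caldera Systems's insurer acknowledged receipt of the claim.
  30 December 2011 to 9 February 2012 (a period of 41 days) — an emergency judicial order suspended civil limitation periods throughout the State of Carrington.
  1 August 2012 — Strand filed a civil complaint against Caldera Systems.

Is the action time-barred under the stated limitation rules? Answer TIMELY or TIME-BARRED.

The claim accrued on 13 March 2009, when the wrongful act occurred.
3 years from 13 March 2009 is 13 March 2012.
Because the emergency suspension of filing deadlines ran from 30 December 2011 to 9 February 2012, the deadline is extended by 41 days to 23 April 2012.
Nothing else in the chronology tolls or restarts the period.
Strand filed on 1 August 2012, after the 23 April 2012 deadline, so the action is time-barred.

TIME-BARRED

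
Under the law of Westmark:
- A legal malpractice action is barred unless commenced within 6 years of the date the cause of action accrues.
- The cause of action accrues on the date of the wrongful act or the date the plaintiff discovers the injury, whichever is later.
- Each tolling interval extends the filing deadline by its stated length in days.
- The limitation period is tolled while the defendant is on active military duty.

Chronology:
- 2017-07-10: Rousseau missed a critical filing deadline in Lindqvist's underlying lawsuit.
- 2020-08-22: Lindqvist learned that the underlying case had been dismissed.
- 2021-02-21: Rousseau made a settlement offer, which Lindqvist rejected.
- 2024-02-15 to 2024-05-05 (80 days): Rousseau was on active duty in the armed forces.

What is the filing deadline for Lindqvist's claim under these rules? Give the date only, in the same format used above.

Because discovery on 2020-08-22 post-dates the 2017-07-10 act, accrual under the later-of rule falls on 2020-08-22.
Adding the 6 years base period to 2020-08-22 gives a deadline of 2026-08-22, before any tolling.
The period was tolled for 80 days by the defendant's active military service (2024-02-15 to 2024-05-05), pushing the deadline to 2026-11-10.
The other events in the timeline have no effect on the limitation period under the stated rules.

2026-11-10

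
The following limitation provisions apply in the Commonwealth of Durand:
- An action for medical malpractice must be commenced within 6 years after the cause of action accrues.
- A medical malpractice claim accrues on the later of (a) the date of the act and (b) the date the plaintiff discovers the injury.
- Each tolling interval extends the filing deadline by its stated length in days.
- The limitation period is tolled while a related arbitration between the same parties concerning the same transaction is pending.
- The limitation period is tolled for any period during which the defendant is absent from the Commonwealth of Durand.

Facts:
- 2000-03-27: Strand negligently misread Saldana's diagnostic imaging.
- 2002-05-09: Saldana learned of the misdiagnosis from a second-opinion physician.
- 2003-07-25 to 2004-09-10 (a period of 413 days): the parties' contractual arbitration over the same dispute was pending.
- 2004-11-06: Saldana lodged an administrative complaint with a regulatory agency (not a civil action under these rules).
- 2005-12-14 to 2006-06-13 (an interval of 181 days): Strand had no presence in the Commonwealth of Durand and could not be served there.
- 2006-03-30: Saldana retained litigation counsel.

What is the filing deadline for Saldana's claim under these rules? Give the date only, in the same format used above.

Taking the later of the act (2000-03-27) and discovery (2002-05-09), the claim accrued on 2002-05-09.
The untolled deadline — 6 years after 2002-05-09 — is 2008-05-09.
Because the pending related arbitration ran from 2003-07-25 to 2004-09-10, the deadline is extended by 413 days to 2009-06-26.
The defendant's absence from the jurisdiction from 2005-12-14 to 2006-06-13 tolled the period for 181 days, extending the deadline to 2009-12-24.
The other events in the timeline have no effect on the limitation period under the stated rules.

2009-12-24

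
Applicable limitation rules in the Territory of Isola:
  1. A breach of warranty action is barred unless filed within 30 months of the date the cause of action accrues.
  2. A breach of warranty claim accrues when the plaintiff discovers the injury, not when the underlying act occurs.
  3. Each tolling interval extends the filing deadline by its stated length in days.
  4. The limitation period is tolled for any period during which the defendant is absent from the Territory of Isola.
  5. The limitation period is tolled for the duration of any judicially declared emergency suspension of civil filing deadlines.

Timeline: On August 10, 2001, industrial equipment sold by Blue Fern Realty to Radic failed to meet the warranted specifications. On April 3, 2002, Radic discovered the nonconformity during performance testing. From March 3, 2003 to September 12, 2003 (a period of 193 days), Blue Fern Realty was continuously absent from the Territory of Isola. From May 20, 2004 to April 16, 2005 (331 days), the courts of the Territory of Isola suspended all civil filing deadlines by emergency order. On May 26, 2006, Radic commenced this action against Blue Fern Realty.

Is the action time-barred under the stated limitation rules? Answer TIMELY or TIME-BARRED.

TIME-BARRED

The claim did not accrue until Radic discovered the injury on April 3, 2002; the August 10, 2001 act date does not start the clock under the stated rule.
Adding the 30 months base period to April 3, 2002 gives a deadline of October 3, 2004, before any tolling.
The defendant's absence from the jurisdiction from March 3, 2003 to September 12, 2003 tolled the period for 193 days, extending the deadline to April 14, 2005.
Because the emergency suspension of filing deadlines ran from May 20, 2004 to April 16, 2005, the deadline is extended by 331 days to March 11, 2006.
Filing on May 26, 2006 missed the March 11, 2006 deadline — the action is time-barred.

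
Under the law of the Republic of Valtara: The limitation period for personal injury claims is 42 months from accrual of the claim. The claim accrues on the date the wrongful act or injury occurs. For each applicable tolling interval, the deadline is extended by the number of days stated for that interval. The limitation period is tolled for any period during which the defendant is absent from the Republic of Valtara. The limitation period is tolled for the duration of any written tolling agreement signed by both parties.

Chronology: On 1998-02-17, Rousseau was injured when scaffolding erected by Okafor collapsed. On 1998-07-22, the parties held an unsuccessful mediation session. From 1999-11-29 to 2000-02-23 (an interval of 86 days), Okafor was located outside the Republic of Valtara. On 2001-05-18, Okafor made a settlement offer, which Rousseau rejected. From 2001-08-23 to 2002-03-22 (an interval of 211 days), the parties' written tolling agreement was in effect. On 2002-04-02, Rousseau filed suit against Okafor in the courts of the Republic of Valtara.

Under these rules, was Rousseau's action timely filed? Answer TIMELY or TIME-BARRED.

TIMELY

The limitation period began to run on 1998-02-17.
42 months from 1998-02-17 is 2001-08-17.
Because the defendant's absence from the jurisdiction ran from 1999-11-29 to 2000-02-23, the deadline is extended by 86 days to 2001-11-11.
The written tolling agreement from 2001-08-23 to 2002-03-22 tolled the period for 211 days, extending the deadline to 2002-06-10.
The other events in the timeline have no effect on the limitation period under the stated rules.
Rousseau filed on 2002-04-02, before the 2002-06-10 deadline, so the action is timely.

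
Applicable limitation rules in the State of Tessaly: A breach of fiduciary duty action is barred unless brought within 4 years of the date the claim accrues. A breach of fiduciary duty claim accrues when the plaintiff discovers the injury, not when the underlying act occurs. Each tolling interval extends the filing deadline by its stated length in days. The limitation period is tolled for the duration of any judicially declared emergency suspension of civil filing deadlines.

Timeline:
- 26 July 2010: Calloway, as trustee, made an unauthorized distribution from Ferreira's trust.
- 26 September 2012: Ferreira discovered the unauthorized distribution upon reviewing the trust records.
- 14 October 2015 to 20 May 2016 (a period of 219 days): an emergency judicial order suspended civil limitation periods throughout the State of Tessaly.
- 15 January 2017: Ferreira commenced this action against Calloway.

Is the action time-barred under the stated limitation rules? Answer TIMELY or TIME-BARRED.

Accrual is tied to discovery, so the period began on 26 September 2012 rather than on 26 July 2010 when the act occurred.
Adding the 4 years base period to 26 September 2012 gives a deadline of 26 September 2016, before any tolling.
The period was tolled for 219 days by the emergency suspension of filing deadlines (14 October 2015 to 20 May 2016), pushing the deadline to 3 May 2017.
The 15 January 2017 filing precedes the 3 May 2017 deadline; the claim is timely.

TIMELY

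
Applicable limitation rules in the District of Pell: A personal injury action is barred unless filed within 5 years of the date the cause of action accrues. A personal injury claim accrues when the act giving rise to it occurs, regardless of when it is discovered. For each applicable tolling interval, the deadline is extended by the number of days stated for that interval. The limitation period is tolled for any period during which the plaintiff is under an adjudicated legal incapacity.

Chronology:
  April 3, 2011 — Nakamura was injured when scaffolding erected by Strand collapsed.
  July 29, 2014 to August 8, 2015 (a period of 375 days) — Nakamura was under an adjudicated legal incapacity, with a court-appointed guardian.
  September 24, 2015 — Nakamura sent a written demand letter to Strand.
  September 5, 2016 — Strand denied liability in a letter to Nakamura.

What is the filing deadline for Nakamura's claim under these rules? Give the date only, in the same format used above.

The claim accrued on April 3, 2011, when the wrongful act occurred.
5 years from April 3, 2011 is April 3, 2016.
Because the plaintiff's legal incapacity ran from July 29, 2014 to August 8, 2015, the deadline is extended by 375 days to April 13, 2017.
None of the other events listed affects the running of the period under the stated rules.

April 13, 2017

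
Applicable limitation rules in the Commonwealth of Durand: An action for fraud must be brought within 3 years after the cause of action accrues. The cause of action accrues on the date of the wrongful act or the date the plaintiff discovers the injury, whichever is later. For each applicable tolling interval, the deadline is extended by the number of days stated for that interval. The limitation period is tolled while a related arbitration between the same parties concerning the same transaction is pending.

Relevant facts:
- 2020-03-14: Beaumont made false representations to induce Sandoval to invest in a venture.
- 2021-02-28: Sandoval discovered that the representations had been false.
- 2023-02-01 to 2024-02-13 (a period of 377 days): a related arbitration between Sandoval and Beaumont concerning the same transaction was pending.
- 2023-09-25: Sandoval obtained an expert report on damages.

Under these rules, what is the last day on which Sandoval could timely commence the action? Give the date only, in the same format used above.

2025-03-11

Taking the later of the act (2020-03-14) and discovery (2021-02-28), the claim accrued on 2021-02-28.
The untolled deadline — 3 years after 2021-02-28 — is 2024-02-28.
The pending related arbitration from 2023-02-01 to 2024-02-13 tolled the period for 377 days, extending the deadline to 2025-03-11.
Nothing else in the chronology tolls or restarts the period.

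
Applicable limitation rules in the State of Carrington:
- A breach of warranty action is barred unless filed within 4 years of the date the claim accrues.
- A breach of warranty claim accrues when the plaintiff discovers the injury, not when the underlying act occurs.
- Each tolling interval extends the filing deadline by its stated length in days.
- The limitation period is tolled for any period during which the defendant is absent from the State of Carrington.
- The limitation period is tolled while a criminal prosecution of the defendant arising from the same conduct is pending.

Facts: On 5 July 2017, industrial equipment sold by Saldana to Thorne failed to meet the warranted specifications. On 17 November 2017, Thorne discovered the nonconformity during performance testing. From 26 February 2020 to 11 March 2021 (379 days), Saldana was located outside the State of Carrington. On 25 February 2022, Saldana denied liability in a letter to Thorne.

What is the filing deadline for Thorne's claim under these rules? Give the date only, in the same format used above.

Accrual is tied to discovery, so the period began on 17 November 2017 rather than on 5 July 2017 when the act occurred.
The untolled deadline — 4 years after 17 November 2017 — is 17 November 2021.
The period was tolled for 379 days by the defendant's absence from the jurisdiction (26 February 2020 to 11 March 2021), pushing the deadline to 1 December 2022.
None of the other events listed affects the running of the period under the stated rules.

1 December 2022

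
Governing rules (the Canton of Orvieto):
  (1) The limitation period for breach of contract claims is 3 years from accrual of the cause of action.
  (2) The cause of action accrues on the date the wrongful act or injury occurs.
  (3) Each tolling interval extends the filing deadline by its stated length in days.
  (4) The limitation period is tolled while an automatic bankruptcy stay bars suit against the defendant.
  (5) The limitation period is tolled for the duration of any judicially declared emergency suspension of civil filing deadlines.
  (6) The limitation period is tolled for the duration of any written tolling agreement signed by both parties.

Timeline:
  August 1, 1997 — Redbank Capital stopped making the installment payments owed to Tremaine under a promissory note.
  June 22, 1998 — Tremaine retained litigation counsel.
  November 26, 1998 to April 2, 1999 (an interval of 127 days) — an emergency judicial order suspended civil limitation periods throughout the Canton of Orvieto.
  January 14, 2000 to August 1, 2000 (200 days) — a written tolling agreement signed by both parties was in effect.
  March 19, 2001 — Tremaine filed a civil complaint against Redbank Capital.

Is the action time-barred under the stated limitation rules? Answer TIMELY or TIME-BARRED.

TIMELY

The cause of action accrued on August 1, 1997, the date of the act.
3 years from August 1, 1997 is August 1, 2000.
The emergency suspension of filing deadlines from November 26, 1998 to April 2, 1999 tolled the period for 127 days, extending the deadline to December 6, 2000.
The period was tolled for 200 days by the written tolling agreement (January 14, 2000 to August 1, 2000), pushing the deadline to June 24, 2001.
Nothing else in the chronology tolls or restarts the period.
The March 19, 2001 filing precedes the June 24, 2001 deadline; the claim is timely.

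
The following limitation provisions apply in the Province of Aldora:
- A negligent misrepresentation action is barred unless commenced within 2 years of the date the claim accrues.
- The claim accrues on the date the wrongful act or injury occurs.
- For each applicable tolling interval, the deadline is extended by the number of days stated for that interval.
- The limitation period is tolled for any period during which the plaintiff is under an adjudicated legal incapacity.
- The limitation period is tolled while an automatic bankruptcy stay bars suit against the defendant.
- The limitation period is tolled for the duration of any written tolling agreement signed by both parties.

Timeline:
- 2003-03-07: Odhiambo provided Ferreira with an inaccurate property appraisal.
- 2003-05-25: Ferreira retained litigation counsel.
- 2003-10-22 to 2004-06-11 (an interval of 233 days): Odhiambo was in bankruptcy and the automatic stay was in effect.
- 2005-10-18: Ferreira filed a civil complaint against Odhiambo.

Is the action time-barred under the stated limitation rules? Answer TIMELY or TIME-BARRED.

The claim accrued on 2003-03-07, when the wrongful act occurred.
The untolled deadline — 2 years after 2003-03-07 — is 2005-03-07.
The period was tolled for 233 days by the automatic bankruptcy stay (2003-10-22 to 2004-06-11), pushing the deadline to 2005-10-26.
The other events in the timeline have no effect on the limitation period under the stated rules.
The 2005-10-18 filing precedes the 2005-10-26 deadline; the claim is timely.

TIMELY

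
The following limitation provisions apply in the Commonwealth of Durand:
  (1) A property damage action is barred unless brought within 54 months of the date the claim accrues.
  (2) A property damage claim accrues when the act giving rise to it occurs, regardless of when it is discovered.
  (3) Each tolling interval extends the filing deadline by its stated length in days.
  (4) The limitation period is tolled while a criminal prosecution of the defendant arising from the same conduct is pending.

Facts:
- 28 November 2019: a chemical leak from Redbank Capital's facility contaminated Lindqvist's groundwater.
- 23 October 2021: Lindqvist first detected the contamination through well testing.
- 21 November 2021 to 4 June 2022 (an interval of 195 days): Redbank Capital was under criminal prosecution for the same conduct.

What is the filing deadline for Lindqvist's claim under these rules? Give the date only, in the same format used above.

Because the rule ties accrual to occurrence, the claim accrued on 28 November 2019, not on the 23 October 2021 discovery date.
The untolled deadline — 54 months after 28 November 2019 — is 28 May 2024.
The pending criminal prosecution from 21 November 2021 to 4 June 2022 tolled the period for 195 days, extending the deadline to 9 December 2024.

9 December 2024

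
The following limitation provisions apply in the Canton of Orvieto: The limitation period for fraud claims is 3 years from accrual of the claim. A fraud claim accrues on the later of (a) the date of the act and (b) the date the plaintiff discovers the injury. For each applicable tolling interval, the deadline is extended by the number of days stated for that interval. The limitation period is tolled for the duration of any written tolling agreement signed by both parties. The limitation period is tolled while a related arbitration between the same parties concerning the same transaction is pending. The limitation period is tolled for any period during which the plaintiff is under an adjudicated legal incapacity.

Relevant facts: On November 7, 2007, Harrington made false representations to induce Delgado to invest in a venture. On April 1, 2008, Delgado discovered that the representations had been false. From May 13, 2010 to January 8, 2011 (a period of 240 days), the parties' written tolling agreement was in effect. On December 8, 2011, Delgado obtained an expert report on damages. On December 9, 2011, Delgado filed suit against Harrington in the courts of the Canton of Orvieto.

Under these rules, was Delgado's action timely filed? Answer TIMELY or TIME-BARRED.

Because discovery on April 1, 2008 post-dates the November 7, 2007 act, accrual under the later-of rule falls on April 1, 2008.
Adding the 3 years base period to April 1, 2008 gives a deadline of April 1, 2011, before any tolling.
The period was tolled for 240 days by the written tolling agreement (May 13, 2010 to January 8, 2011), pushing the deadline to November 27, 2011.
None of the other events listed affects the running of the period under the stated rules.
Delgado filed on December 9, 2011, after the November 27, 2011 deadline, so the action is time-barred.

TIME-BARRED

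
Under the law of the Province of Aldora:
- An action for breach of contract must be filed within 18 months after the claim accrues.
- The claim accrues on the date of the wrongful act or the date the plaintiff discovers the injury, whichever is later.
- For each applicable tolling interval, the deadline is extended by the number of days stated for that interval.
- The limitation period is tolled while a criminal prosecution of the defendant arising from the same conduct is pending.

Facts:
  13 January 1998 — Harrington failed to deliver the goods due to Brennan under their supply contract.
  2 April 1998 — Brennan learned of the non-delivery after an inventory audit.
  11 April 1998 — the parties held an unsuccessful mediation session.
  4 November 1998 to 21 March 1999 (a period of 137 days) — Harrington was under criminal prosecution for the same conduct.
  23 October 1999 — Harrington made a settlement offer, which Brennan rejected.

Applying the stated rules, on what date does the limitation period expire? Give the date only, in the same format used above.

16 February 2000

The claim accrued on 2 April 1998 — the later of the 13 January 1998 act and the 2 April 1998 discovery.
The untolled deadline — 18 months after 2 April 1998 — is 2 October 1999.
The pending criminal prosecution from 4 November 1998 to 21 March 1999 tolled the period for 137 days, extending the deadline to 16 February 2000.
Nothing else in the chronology tolls or restarts the period.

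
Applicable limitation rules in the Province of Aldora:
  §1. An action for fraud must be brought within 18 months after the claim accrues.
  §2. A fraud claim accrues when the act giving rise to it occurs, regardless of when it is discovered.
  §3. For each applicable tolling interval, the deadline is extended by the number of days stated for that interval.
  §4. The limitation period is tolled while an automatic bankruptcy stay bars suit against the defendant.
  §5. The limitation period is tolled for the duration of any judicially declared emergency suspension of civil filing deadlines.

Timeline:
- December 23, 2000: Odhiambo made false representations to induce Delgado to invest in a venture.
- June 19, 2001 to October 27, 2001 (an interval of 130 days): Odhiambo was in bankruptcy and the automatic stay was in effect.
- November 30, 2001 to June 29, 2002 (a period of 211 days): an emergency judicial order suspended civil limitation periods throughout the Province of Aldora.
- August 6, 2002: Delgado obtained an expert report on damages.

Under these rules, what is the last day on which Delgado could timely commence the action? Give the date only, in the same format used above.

May 30, 2003

The claim accrued on December 23, 2000, the date of the act.
18 months from December 23, 2000 is June 23, 2002.
The period was tolled for 130 days by the automatic bankruptcy stay (June 19, 2001 to October 27, 2001), pushing the deadline to October 31, 2002.
The period was tolled for 211 days by the emergency suspension of filing deadlines (November 30, 2001 to June 29, 2002), pushing the deadline to May 30, 2003.
Nothing else in the chronology tolls or restarts the period.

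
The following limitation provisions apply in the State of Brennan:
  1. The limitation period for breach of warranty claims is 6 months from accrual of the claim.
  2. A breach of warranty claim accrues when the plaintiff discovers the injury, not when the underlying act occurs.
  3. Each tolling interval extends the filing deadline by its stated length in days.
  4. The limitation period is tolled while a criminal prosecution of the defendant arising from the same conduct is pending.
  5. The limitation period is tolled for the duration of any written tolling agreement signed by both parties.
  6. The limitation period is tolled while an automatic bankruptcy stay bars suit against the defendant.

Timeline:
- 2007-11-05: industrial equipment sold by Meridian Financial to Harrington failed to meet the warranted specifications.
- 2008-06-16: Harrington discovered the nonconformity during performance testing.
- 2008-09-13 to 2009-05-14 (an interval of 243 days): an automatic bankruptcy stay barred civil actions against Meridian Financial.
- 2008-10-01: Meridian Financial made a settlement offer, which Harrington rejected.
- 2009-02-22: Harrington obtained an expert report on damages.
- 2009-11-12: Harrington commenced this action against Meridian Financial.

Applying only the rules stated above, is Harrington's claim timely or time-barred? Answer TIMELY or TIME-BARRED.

Accrual is tied to discovery, so the period began on 2008-06-16 rather than on 2007-11-05 when the act occurred.
Adding the 6 months base period to 2008-06-16 gives a deadline of 2008-12-16, before any tolling.
The automatic bankruptcy stay from 2008-09-13 to 2009-05-14 tolled the period for 243 days, extending the deadline to 2009-08-16.
Nothing else in the chronology tolls or restarts the period.
Filing on 2009-11-12 missed the 2009-08-16 deadline — the action is time-barred.

TIME-BARRED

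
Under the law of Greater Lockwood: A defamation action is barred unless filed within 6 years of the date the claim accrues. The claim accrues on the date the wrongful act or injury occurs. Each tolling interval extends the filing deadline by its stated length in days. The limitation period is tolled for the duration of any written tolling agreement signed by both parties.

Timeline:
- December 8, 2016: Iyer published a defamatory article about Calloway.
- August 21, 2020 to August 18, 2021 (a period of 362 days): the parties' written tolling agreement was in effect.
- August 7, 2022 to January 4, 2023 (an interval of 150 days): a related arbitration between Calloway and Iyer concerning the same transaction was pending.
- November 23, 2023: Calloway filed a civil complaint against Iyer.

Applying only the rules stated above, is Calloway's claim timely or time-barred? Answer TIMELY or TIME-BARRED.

The limitation period began to run on December 8, 2016.
Adding the 6 years base period to December 8, 2016 gives a deadline of December 8, 2022, before any tolling.
The written tolling agreement from August 21, 2020 to August 18, 2021 tolled the period for 362 days, extending the deadline to December 5, 2023.
The pending related arbitration from August 7, 2022 to January 4, 2023 does not toll the period, because no stated rule makes a pending arbitration a tolling event.
Calloway filed on November 23, 2023, before the December 5, 2023 deadline, so the action is timely.

TIMELY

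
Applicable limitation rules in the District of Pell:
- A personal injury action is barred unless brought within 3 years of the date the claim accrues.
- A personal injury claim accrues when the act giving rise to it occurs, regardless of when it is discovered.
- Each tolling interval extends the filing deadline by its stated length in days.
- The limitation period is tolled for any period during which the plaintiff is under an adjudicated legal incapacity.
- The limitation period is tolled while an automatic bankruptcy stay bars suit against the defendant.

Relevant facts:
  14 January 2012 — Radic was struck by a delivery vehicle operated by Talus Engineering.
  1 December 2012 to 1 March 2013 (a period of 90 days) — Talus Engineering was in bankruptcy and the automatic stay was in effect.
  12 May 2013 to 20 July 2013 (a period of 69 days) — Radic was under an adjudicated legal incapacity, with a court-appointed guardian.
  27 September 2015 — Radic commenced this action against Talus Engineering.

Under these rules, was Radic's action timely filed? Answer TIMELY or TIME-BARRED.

The claim accrued on 14 January 2012, the date of the act.
The untolled deadline — 3 years after 14 January 2012 — is 14 January 2015.
Because the automatic bankruptcy stay ran from 1 December 2012 to 1 March 2013, the deadline is extended by 90 days to 14 April 2015.
The plaintiff's legal incapacity from 12 May 2013 to 20 July 2013 tolled the period for 69 days, extending the deadline to 22 June 2015.
Radic filed on 27 September 2015, after the 22 June 2015 deadline, so the action is time-barred.

TIME-BARRED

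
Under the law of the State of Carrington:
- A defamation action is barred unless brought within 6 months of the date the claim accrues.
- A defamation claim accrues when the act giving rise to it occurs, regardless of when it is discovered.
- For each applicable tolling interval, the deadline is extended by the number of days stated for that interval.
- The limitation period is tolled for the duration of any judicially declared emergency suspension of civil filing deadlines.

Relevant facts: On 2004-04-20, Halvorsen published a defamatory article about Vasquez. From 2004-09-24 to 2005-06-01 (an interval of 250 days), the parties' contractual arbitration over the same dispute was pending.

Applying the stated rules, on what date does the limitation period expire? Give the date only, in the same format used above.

2004-10-20

The claim accrued on 2004-04-20, when the wrongful act occurred.
Adding the 6 months base period to 2004-04-20 gives a deadline of 2004-10-20, before any tolling.
The pending related arbitration from 2004-09-24 to 2005-06-01 does not toll the period, because no stated rule makes a pending arbitration a tolling event.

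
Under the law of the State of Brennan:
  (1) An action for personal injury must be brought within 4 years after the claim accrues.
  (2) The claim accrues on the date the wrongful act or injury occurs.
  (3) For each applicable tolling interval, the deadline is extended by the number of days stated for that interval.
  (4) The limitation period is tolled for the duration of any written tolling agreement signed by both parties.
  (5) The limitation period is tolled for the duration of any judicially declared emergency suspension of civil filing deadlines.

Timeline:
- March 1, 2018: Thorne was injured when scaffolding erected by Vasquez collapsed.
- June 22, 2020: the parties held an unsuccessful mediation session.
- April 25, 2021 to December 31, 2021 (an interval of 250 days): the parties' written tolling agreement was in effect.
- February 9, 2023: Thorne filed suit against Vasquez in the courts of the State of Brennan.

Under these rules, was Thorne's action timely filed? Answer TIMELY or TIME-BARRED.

TIME-BARRED

The claim accrued on March 1, 2018, when the wrongful act occurred.
Adding the 4 years base period to March 1, 2018 gives a deadline of March 1, 2022, before any tolling.
Because the written tolling agreement ran from April 25, 2021 to December 31, 2021, the deadline is extended by 250 days to November 6, 2022.
The other events in the timeline have no effect on the limitation period under the stated rules.
Filing on February 9, 2023 missed the November 6, 2022 deadline — the action is time-barred.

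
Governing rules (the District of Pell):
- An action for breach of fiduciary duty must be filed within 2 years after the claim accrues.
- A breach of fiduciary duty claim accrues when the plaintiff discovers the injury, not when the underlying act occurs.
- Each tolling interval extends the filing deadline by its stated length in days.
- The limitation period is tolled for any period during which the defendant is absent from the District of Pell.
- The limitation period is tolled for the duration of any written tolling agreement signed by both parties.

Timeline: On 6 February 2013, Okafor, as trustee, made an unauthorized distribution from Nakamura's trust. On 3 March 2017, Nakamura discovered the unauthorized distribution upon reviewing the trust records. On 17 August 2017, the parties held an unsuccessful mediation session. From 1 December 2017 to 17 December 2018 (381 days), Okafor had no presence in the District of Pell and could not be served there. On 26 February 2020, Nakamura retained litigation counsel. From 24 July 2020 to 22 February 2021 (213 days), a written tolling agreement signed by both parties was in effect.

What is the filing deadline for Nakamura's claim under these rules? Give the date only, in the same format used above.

Under the discovery rule, the claim accrued on 3 March 2017, when Nakamura discovered the injury — not on the 6 February 2013 date of the underlying act.
2 years from 3 March 2017 is 3 March 2019.
The period was tolled for 381 days by the defendant's absence from the jurisdiction (1 December 2017 to 17 December 2018), pushing the deadline to 18 March 2020.
The written tolling agreement starting 24 July 2020 came too late — the period had run on 18 March 2020 — and so does not extend the deadline.
The other events in the timeline have no effect on the limitation period under the stated rules.

18 March 2020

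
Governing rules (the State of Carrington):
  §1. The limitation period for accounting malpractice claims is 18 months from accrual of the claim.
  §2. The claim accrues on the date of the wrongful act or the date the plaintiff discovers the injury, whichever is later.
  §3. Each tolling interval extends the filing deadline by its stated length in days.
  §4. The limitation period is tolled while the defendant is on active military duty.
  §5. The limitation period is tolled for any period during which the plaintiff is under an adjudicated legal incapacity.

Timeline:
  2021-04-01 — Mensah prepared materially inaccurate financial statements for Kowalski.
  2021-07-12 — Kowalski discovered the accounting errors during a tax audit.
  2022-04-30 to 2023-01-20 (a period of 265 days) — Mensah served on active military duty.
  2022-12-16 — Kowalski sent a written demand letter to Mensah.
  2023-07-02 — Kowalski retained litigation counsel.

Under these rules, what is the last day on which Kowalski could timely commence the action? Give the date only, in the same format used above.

Because discovery on 2021-07-12 post-dates the 2021-04-01 act, accrual under the later-of rule falls on 2021-07-12.
18 months from 2021-07-12 is 2023-01-12.
The defendant's active military service from 2022-04-30 to 2023-01-20 tolled the period for 265 days, extending the deadline to 2023-10-04.
Nothing else in the chronology tolls or restarts the period.

2023-10-04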